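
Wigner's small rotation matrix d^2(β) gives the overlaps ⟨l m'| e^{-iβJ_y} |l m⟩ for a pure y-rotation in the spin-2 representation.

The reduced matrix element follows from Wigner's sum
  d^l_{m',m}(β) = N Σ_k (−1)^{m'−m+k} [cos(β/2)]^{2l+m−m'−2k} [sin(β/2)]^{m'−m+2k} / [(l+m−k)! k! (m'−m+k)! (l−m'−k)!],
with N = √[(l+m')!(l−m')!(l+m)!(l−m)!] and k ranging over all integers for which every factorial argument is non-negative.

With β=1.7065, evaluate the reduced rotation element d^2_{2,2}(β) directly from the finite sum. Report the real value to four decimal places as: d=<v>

d^2_{2,2}(β=1.7065) via Wigner's sum:
c=cos(1.7065/2)=0.657538, s=sin(1.7065/2)=0.753421; N=√[24·1·24·1]=24.000000
k∈{0} keeps every argument non-negative
  k=0: (−1)^0·24.0000/(24)·0.6575^4·0.7534^0 = +0.186932
d^2_{2,2}(1.7065) = +0.186932

d=0.1869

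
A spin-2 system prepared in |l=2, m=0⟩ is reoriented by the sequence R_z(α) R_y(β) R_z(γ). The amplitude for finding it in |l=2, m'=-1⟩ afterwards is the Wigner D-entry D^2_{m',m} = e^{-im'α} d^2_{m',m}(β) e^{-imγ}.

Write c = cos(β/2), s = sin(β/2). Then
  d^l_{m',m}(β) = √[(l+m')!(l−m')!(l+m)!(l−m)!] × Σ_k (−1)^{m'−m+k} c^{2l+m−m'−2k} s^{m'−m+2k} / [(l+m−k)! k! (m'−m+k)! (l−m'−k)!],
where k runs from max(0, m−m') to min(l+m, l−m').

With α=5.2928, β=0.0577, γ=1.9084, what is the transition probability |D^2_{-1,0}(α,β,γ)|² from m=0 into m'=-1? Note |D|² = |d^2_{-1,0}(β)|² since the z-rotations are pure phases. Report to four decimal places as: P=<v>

First d^2_{-1,0}(β=0.0577), then the phase factors e^{-i(-1)α} and e^{-i(0)γ}:
c=cos(0.0577/2)=0.999584, s=sin(0.0577/2)=0.028846; N=√[1·6·2·2]=4.898979
The bounds max(0,m−m')=1 and min(l+m,l−m')=2 give 2 terms
  k=1: (−1)^0·4.8990/(2)·0.9996^3·0.0288^1 = +0.070570
  k=2: (−1)^1·4.8990/(2)·0.9996^1·0.0288^3 = -0.000059
d^2_{-1,0}(0.0577) = +0.070570 -0.000059 = +0.070511
|D^2_{-1,0}|² = |d^2_{-1,0}(β)|² = (+0.070511)² = 0.004972 (the z-rotation phases have unit modulus)

P=0.0050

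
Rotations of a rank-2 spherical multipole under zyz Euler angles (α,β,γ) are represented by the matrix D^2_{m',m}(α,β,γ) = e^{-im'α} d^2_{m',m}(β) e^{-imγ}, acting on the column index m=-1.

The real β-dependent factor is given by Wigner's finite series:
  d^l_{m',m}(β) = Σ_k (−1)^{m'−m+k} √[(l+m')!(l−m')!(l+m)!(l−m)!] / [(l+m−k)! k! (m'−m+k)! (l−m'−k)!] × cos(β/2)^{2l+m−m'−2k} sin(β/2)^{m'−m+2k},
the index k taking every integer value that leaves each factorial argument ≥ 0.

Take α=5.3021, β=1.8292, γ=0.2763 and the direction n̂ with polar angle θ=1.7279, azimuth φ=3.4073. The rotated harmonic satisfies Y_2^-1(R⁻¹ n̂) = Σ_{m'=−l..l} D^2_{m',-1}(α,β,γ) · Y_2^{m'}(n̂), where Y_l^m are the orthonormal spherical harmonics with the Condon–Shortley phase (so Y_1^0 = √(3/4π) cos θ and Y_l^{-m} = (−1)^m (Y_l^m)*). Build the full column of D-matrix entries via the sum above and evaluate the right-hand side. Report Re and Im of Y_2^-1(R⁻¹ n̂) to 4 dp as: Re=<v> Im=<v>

Re=0.0066 Im=-0.1966

Need the full column D^2_{m',-1} for m'=−2..2 at α=5.3021, β=1.8292, γ=0.2763.
cos(β/2)=0.610108, sin(β/2)=0.792319
d^2_{-2,-1}: single k=1 term ⇒ +0.359873;  D = -0.041321-0.357493i
d^2_{-1,-1}: k∈[0..1] ⇒ +0.138556 -0.701025 = -0.562469;  D = -0.428461+0.364407i
d^2_{0,-1}: k∈[0..1] ⇒ -0.440752 +0.743330 = +0.302577;  D = +0.291101+0.082542i
d^2_{1,-1}: k∈[0..1] ⇒ +0.701025 -0.394094 = +0.306932;  D = +0.094629+0.291980i
d^2_{2,-1}: single k=0 term ⇒ -0.606926;  D = +0.375785-0.476597i
Y_2^{m'}(θ=1.7279,φ=3.4073) and Σ D·Y over m':
  (-0.0413-0.3575i)·(+0.3249-0.1910i)  (-0.4285+0.3644i)·(+0.1152-0.0313i)  (+0.2911+0.0825i)·(-0.2922+0.0000i)  (+0.0946+0.2920i)·(-0.1152-0.0313i)  (+0.3758-0.4766i)·(+0.3249+0.1910i)
Y_2^-1(R⁻¹ n̂) = +0.006647-0.196621i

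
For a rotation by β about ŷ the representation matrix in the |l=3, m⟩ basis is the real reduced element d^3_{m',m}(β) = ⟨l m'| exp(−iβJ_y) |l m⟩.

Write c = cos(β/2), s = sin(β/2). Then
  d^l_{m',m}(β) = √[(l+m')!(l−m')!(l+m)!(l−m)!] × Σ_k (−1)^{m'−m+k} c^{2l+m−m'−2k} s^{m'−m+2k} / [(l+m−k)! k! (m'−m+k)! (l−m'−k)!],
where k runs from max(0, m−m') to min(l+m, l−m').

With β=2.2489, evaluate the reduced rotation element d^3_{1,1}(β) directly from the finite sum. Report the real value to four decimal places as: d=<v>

d=0.5206

d^3_{1,1}(β=2.2489) via Wigner's sum:
Half-angle: c=0.431673, s=0.902030. N=√(24·2·24·2)=48.000000
The bounds max(0,m−m')=0 and min(l+m,l−m')=2 give 3 terms
  k=0: (−1)^0·48.0000/(48)·0.4317^6·0.9020^0 = +0.006470
  k=1: (−1)^1·48.0000/(6)·0.4317^4·0.9020^2 = -0.226022
  k=2: (−1)^2·48.0000/(8)·0.4317^2·0.9020^4 = +0.740193
d^3_{1,1}(2.2489) = +0.006470 -0.226022 +0.740193 = +0.520641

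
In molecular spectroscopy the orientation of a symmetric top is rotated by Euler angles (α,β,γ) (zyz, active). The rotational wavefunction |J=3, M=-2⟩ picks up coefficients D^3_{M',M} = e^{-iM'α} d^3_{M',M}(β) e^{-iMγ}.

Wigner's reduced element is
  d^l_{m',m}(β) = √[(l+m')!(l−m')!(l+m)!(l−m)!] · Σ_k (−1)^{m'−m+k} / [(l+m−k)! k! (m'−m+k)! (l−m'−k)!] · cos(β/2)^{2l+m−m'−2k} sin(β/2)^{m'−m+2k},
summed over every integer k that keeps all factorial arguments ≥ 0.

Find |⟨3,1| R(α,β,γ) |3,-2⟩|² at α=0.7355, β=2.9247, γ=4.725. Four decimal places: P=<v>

First d^3_{1,-2}(β=2.9247), then the phase factors e^{-i(1)α} and e^{-i(-2)γ}:
Half-angle: c=0.108234, s=0.994125. N=√(24·2·1·120)=75.894664
k∈{0,1} keeps every argument non-negative
  k=0: (−1)^3·75.8947/(12)·0.1082^3·0.9941^3 = -0.007878
  k=1: (−1)^4·75.8947/(24)·0.1082^1·0.9941^5 = +0.332330
d^3_{1,-2}(2.9247) = -0.007878 +0.332330 = +0.324451
|D^3_{1,-2}|² = |d^3_{1,-2}(β)|² = (+0.324451)² = 0.105269 (the z-rotation phases have unit modulus)

P=0.1053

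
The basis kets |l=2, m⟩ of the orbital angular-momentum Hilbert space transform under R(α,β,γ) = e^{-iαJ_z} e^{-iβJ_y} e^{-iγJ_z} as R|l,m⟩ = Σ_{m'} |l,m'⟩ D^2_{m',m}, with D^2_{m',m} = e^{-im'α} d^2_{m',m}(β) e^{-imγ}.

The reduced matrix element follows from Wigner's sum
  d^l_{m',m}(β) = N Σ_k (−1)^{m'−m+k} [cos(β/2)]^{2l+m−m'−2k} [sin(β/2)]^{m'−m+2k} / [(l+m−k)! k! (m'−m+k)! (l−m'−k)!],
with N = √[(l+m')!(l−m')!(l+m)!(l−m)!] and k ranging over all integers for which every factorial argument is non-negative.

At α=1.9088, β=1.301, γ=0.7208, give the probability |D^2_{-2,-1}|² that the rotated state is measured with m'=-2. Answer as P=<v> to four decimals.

Split into d^2_{-2,-1}(β=1.301) × two z-phases.
With c≡cos(β/2)=0.795781 and s≡sin(β/2)=0.605584, N=[1·24·1·6]^{1/2}=12.000000
The bounds max(0,m−m')=1 and min(l+m,l−m')=1 give 1 term
  k=1: (−1)^0·12.0000/(6)·0.7958^3·0.6056^1 = +0.610359
d^2_{-2,-1}(1.301) = +0.610359
|D^2_{-2,-1}|² = |d^2_{-2,-1}(β)|² = (+0.610359)² = 0.372538 (the z-rotation phases have unit modulus)

P=0.3725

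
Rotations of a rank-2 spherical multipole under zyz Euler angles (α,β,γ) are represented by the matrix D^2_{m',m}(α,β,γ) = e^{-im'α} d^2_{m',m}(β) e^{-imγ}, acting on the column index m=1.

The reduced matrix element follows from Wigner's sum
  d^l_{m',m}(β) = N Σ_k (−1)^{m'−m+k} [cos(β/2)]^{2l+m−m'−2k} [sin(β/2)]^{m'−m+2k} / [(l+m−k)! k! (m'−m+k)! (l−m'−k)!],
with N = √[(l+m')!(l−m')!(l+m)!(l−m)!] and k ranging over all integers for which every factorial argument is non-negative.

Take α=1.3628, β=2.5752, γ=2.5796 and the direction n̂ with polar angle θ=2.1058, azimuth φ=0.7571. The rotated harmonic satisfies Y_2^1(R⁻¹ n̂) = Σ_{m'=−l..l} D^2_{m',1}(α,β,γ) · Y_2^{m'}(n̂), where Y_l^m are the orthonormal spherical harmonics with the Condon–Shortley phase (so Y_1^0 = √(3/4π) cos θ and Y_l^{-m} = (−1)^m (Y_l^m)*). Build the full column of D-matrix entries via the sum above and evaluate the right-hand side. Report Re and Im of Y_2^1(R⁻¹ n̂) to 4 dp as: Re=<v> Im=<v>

Re=-0.0078 Im=-0.3670

Need the full column D^2_{m',1} for m'=−2..2 at α=1.3628, β=2.5752, γ=2.5796.
cos(β/2)=0.279426, sin(β/2)=0.960167
d^2_{-2,1}: single k=3 term ⇒ +0.494695;  D = +0.489432+0.071969i
d^2_{-1,1}: k∈[2..3] ⇒ +0.215948 -0.849938 = -0.633991;  D = -0.219772+0.594680i
d^2_{0,1}: k∈[1..2] ⇒ +0.051313 -0.605875 = -0.554563;  D = +0.469268+0.295512i
d^2_{1,1}: k∈[0..1] ⇒ +0.006096 -0.215948 = -0.209852;  D = +0.146083-0.150656i
d^2_{2,1}: single k=0 term ⇒ -0.041896;  D = -0.023407-0.034748i
Y_2^{m'}(θ=2.1058,φ=0.7571) and Σ D·Y over m':
  (+0.4894+0.0720i)·(+0.0162-0.2854i)  (-0.2198+0.5947i)·(-0.2463+0.2327i)  (+0.4693+0.2955i)·(-0.0694+0.0000i)  (+0.1461-0.1507i)·(+0.2463+0.2327i)  (-0.0234-0.0347i)·(+0.0162+0.2854i)
Y_2^1(R⁻¹ n̂) = -0.007824-0.366998i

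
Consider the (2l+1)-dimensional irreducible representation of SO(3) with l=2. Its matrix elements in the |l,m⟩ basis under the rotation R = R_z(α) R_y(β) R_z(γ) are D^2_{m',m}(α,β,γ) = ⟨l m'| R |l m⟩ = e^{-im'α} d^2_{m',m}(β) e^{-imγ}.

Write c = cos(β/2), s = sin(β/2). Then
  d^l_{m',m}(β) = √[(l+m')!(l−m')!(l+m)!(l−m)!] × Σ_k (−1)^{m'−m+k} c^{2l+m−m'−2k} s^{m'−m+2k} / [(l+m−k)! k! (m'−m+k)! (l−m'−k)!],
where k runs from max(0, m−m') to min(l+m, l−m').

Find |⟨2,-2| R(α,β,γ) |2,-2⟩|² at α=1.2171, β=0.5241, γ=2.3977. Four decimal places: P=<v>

Split into d^2_{-2,-2}(β=0.5241) × two z-phases.
With c≡cos(β/2)=0.965861 and s≡sin(β/2)=0.259061, N=[1·24·1·24]^{1/2}=24.000000
k∈{0} keeps every argument non-negative
  k=0: (−1)^0·24.0000/(24)·0.9659^4·0.2591^0 = +0.870279
d^2_{-2,-2}(0.5241) = +0.870279
|D^2_{-2,-2}|² = |d^2_{-2,-2}(β)|² = (+0.870279)² = 0.757385 (the z-rotation phases have unit modulus)

P=0.7574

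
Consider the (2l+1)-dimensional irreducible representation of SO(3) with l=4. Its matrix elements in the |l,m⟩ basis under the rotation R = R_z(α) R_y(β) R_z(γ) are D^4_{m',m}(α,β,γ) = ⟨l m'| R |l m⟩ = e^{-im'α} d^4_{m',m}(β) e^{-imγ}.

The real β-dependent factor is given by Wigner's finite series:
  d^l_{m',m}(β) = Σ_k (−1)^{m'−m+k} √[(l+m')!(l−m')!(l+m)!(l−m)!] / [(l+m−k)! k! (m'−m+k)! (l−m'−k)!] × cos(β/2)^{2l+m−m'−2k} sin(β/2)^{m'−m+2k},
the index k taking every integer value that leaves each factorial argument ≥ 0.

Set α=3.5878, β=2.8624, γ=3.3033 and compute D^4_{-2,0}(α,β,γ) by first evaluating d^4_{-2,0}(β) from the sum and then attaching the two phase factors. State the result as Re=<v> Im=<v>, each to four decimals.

D^4_{-2,0}(3.5878,2.8624,3.3033) = e^{-i·-2·3.5878}·d^4_{-2,0}(2.8624)·e^{-i·0·3.3033}. Compute d first:
With c≡cos(β/2)=0.139143 and s≡sin(β/2)=0.990272, N=[2·720·24·24]^{1/2}=910.735966
The bounds max(0,m−m')=2 and min(l+m,l−m')=4 give 3 terms
  k=2: (−1)^0·910.7360/(96)·0.1391^6·0.9903^2 = +0.000068
  k=3: (−1)^1·910.7360/(36)·0.1391^4·0.9903^4 = -0.009119
  k=4: (−1)^2·910.7360/(96)·0.1391^2·0.9903^6 = +0.173210
d^4_{-2,0}(2.8624) = +0.000068 -0.009119 +0.173210 = +0.164159
Phases: e^{-i·(-2)·3.5878}=+0.627534+0.778589i, e^{-i·(0)·3.3033}=+1.000000+0.000000i ⇒ D=+0.103015+0.127812i

Re=0.1030 Im=0.1278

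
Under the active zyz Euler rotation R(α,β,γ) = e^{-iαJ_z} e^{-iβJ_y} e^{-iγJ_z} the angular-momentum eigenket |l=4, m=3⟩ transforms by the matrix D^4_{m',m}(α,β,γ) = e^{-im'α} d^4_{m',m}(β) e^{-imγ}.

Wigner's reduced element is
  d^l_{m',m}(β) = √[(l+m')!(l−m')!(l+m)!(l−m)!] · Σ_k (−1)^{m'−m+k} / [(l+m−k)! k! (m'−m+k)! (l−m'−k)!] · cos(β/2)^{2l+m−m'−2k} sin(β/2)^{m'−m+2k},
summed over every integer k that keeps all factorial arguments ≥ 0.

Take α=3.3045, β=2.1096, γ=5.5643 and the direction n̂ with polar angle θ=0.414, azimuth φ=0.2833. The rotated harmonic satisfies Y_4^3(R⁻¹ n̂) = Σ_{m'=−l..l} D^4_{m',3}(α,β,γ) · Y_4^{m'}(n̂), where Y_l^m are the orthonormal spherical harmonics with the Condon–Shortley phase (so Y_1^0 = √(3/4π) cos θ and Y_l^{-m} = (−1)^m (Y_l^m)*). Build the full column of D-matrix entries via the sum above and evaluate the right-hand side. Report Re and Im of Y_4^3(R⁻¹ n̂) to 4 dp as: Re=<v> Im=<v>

Re=0.1493 Im=-0.1352

Need the full column D^4_{m',3} for m'=−4..4 at α=3.3045, β=2.1096, γ=5.5643.
cos(β/2)=0.493402, sin(β/2)=0.869802
d^4_{-4,3}: single k=7 term ⇒ +0.525638;  D = -0.496710+0.171973i
d^4_{-3,3}: k∈[6..7] ⇒ +0.737939 -0.327613 = +0.410326;  D = +0.360837-0.195356i
d^4_{-2,3}: k∈[5..6] ⇒ +0.671256 -0.695354 = -0.024098;  D = +0.019050-0.014758i
d^4_{-1,3}: k∈[4..5] ⇒ +0.448748 -0.836744 = -0.387996;  D = -0.264123+0.284218i
d^4_{0,3}: k∈[3..4] ⇒ +0.227682 -0.707566 = -0.479884;  D = +0.265336-0.399857i
d^4_{1,3}: k∈[2..3] ⇒ +0.086639 -0.448748 = -0.362109;  D = -0.148629+0.330200i
d^4_{2,3}: k∈[1..2] ⇒ +0.023168 -0.215998 = -0.192830;  D = +0.049581-0.186346i
d^4_{3,3}: k∈[0..1] ⇒ +0.003512 -0.076409 = -0.072896;  D = -0.007070+0.072553i
d^4_{4,3}: single k=0 term ⇒ -0.017513;  D = -0.001151-0.017476i
Y_4^{m'}(θ=0.414,φ=0.2833) and Σ D·Y over m':
  (-0.4967+0.1720i)·(+0.0049-0.0105i)  (+0.3608-0.1954i)·(+0.0492-0.0560i)  (+0.0191-0.0148i)·(+0.2223-0.1414i)  (-0.2641+0.2842i)·(+0.4797-0.1396i)  (+0.2653-0.3999i)·(+0.2585+0.0000i)  (-0.1486+0.3302i)·(-0.4797-0.1396i)  (+0.0496-0.1863i)·(+0.2223+0.1414i)  (-0.0071+0.0726i)·(-0.0492-0.0560i)  (-0.0012-0.0175i)·(+0.0049+0.0105i)
Y_4^3(R⁻¹ n̂) = +0.149291-0.135223i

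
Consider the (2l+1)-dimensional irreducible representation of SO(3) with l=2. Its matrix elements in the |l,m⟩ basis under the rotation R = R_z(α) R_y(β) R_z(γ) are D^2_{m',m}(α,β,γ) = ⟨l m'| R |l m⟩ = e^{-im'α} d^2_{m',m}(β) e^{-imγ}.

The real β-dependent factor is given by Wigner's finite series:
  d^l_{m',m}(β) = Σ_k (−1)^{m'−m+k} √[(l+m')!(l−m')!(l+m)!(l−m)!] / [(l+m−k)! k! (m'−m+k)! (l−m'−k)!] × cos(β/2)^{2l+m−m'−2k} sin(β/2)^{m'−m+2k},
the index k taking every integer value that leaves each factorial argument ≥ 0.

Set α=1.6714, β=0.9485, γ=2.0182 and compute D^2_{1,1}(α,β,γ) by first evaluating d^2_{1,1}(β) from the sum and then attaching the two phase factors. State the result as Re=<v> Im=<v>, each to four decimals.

Split into d^2_{1,1}(β=0.9485) × two z-phases.
c=cos(0.9485/2)=0.889635, s=sin(0.9485/2)=0.456671; N=√[6·1·6·1]=6.000000
The bounds max(0,m−m')=0 and min(l+m,l−m')=1 give 2 terms
  k=0: (−1)^0·6.0000/(6)·0.8896^4·0.4567^0 = +0.626395
  k=1: (−1)^1·6.0000/(2)·0.8896^2·0.4567^2 = -0.495168
d^2_{1,1}(0.9485) = +0.626395 -0.495168 = +0.131227
Phases: e^{-i·(1)·1.6714}=-0.100434-0.994944i, e^{-i·(1)·2.0182}=-0.432626-0.901573i ⇒ D=-0.112010+0.068367i

Re=-0.1120 Im=0.0684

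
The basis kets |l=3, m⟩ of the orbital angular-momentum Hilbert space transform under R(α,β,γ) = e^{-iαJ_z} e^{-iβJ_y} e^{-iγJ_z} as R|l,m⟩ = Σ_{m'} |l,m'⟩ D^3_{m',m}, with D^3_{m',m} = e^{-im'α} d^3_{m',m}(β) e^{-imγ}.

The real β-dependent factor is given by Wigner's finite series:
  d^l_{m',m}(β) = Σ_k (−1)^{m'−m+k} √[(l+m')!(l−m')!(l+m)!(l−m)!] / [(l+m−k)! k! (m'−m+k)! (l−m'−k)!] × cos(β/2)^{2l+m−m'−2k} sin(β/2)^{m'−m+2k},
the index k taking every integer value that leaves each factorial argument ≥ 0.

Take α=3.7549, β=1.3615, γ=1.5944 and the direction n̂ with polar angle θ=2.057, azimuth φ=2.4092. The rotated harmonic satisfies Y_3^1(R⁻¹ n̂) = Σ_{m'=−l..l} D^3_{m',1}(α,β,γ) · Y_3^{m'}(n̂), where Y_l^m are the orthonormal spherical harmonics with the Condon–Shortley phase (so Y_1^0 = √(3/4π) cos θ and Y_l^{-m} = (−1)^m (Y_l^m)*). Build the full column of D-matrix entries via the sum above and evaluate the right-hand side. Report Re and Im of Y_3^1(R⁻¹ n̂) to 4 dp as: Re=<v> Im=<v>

Need the full column D^3_{m',1} for m'=−3..3 at α=3.7549, β=1.3615, γ=1.5944.
cos(β/2)=0.777101, sin(β/2)=0.629376
d^3_{-3,1}: single k=4 term ⇒ +0.366979;  D = -0.355974-0.089199i
d^3_{-2,1}: k∈[3..4] ⇒ +0.739934 -0.242677 = +0.497257;  D = +0.464003-0.178789i
d^3_{-1,1}: k∈[2..4] ⇒ +0.866725 -0.758029 +0.062153 = +0.170849;  D = -0.095012+0.141994i
d^3_{0,1}: k∈[1..3] ⇒ +0.617857 -1.215835 +0.265839 = -0.332139;  D = +0.007839+0.332047i
d^3_{1,1}: k∈[0..2] ⇒ +0.220224 -1.155633 +0.568521 = -0.366888;  D = -0.218194-0.294955i
d^3_{2,1}: k∈[0..1] ⇒ -0.564024 +0.739934 = +0.175910;  D = -0.166948-0.055432i
d^3_{3,1}: single k=0 term ⇒ +0.559469;  D = +0.535669-0.161444i
Y_3^{m'}(θ=2.057,φ=2.4092) and Σ D·Y over m':
  (-0.3560-0.0892i)·(+0.1690-0.2336i)  (+0.4640-0.1788i)·(-0.0395-0.3712i)  (-0.0950+0.1420i)·(-0.0195-0.0175i)  (+0.0078+0.3320i)·(+0.3328+0.0000i)  (-0.2182-0.2950i)·(+0.0195-0.0175i)  (-0.1669-0.0554i)·(-0.0395+0.3712i)  (+0.5357-0.1614i)·(-0.1690-0.2336i)
Y_3^1(R⁻¹ n̂) = -0.269251-0.147246i

Re=-0.2693 Im=-0.1472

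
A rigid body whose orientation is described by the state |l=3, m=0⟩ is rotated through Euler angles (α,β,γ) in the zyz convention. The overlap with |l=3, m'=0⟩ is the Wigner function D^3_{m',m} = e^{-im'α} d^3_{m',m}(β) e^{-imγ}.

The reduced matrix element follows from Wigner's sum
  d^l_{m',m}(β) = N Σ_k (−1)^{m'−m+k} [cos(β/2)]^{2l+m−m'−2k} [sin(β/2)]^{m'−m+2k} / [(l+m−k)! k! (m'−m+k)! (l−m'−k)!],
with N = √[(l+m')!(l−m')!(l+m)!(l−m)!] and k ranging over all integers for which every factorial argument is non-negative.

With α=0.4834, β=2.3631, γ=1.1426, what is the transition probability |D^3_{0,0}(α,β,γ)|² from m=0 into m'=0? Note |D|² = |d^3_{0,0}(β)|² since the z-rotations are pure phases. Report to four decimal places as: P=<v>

P=0.0275

Split into d^3_{0,0}(β=2.3631) × two z-phases.
With c≡cos(β/2)=0.379491 and s≡sin(β/2)=0.925195, N=[6·6·6·6]^{1/2}=36.000000
Admissible k: 0..3 (factorial args all ≥0)
  k=0: (−1)^0·36.0000/(36)·0.3795^6·0.9252^0 = +0.002987
  k=1: (−1)^1·36.0000/(4)·0.3795^4·0.9252^2 = -0.159778
  k=2: (−1)^2·36.0000/(4)·0.3795^2·0.9252^4 = +0.949685
  k=3: (−1)^3·36.0000/(36)·0.3795^0·0.9252^6 = -0.627192
d^3_{0,0}(2.3631) = +0.002987 -0.159778 +0.949685 -0.627192 = +0.165702
|D^3_{0,0}|² = |d^3_{0,0}(β)|² = (+0.165702)² = 0.027457 (the z-rotation phases have unit modulus)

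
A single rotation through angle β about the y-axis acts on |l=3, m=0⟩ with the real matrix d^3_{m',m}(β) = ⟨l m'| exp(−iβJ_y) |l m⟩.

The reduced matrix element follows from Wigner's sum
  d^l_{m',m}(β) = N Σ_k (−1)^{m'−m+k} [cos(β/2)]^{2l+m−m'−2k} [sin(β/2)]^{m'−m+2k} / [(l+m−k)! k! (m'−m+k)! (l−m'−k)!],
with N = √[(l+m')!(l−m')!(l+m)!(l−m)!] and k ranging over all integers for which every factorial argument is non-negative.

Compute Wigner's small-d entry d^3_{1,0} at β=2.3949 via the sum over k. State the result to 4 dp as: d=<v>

d=-0.4980

d^3_{1,0}(β=2.3949) via Wigner's sum:
With c≡cos(β/2)=0.364733 and s≡sin(β/2)=0.931112, N=[24·2·6·6]^{1/2}=41.569219
The bounds max(0,m−m')=0 and min(l+m,l−m')=2 give 3 terms
  k=0: (−1)^1·41.5692/(12)·0.3647^5·0.9311^1 = -0.020819
  k=1: (−1)^2·41.5692/(4)·0.3647^3·0.9311^3 = +0.407046
  k=2: (−1)^3·41.5692/(12)·0.3647^1·0.9311^5 = -0.884251
d^3_{1,0}(2.3949) = -0.020819 +0.407046 -0.884251 = -0.498024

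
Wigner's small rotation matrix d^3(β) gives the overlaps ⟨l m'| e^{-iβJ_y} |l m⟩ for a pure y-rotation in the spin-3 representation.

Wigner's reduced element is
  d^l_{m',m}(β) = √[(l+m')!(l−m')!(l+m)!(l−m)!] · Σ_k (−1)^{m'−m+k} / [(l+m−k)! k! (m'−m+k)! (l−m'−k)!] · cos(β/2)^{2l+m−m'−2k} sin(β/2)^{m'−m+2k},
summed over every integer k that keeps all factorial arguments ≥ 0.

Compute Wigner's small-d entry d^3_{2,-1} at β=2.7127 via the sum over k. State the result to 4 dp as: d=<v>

d^3_{2,-1}(β=2.7127) via Wigner's sum:
c=cos(2.7127/2)=0.212806, s=sin(2.7127/2)=0.977094; N=√[120·1·2·24]=75.894664
The bounds max(0,m−m')=0 and min(l+m,l−m')=1 give 2 terms
  k=0: (−1)^3·75.8947/(12)·0.2128^3·0.9771^3 = -0.056858
  k=1: (−1)^4·75.8947/(24)·0.2128^1·0.9771^5 = +0.599332
d^3_{2,-1}(2.7127) = -0.056858 +0.599332 = +0.542474

d=0.5425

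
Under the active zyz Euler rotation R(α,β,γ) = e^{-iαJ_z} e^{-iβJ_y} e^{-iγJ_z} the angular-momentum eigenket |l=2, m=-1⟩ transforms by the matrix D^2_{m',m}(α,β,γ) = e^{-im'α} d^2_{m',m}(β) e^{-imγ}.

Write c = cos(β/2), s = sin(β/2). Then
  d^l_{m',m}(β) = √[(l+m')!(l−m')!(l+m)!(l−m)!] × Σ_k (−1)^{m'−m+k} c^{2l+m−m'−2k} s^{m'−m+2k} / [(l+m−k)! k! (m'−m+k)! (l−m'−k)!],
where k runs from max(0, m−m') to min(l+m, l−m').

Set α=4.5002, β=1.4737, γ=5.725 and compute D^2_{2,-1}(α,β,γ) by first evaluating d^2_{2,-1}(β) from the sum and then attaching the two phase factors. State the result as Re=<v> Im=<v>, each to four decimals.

Re=0.4454 Im=-0.0600

Split into d^2_{2,-1}(β=1.4737) × two z-phases.
Half-angle: c=0.740589, s=0.671958. N=√(24·1·1·6)=12.000000
k: max(0,(-1)−(2))=0 … min(2+(-1),2−(2))=0
  k=0: (−1)^3·12.0000/(6)·0.7406^1·0.6720^3 = -0.449401
d^2_{2,-1}(1.4737) = -0.449401
D = (-0.911295-0.411754i)·(-0.449401)·(+0.848218-0.529648i) = +0.445384-0.059954i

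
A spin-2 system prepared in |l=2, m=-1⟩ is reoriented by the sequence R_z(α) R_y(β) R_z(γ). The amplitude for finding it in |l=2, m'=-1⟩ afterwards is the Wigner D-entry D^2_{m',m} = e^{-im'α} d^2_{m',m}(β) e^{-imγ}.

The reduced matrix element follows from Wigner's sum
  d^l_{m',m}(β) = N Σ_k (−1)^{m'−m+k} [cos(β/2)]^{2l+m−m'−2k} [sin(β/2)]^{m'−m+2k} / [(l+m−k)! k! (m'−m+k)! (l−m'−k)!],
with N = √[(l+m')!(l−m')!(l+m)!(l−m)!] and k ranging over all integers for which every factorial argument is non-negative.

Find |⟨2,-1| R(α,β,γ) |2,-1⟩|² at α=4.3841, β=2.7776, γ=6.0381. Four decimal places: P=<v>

D^2_{-1,-1}(4.3841,2.7776,6.0381) = e^{-i·-1·4.3841}·d^2_{-1,-1}(2.7776)·e^{-i·-1·6.0381}. Compute d first:
c=cos(2.7776/2)=0.180993, s=sin(2.7776/2)=0.983484; N=√[1·6·1·6]=6.000000
k∈{0,1} keeps every argument non-negative
  k=0: (−1)^0·6.0000/(6)·0.1810^4·0.9835^0 = +0.001073
  k=1: (−1)^1·6.0000/(2)·0.1810^2·0.9835^2 = -0.095056
d^2_{-1,-1}(2.7776) = +0.001073 -0.095056 = -0.093983
|D^2_{-1,-1}|² = |d^2_{-1,-1}(β)|² = (-0.093983)² = 0.008833 (the z-rotation phases have unit modulus)

P=0.0088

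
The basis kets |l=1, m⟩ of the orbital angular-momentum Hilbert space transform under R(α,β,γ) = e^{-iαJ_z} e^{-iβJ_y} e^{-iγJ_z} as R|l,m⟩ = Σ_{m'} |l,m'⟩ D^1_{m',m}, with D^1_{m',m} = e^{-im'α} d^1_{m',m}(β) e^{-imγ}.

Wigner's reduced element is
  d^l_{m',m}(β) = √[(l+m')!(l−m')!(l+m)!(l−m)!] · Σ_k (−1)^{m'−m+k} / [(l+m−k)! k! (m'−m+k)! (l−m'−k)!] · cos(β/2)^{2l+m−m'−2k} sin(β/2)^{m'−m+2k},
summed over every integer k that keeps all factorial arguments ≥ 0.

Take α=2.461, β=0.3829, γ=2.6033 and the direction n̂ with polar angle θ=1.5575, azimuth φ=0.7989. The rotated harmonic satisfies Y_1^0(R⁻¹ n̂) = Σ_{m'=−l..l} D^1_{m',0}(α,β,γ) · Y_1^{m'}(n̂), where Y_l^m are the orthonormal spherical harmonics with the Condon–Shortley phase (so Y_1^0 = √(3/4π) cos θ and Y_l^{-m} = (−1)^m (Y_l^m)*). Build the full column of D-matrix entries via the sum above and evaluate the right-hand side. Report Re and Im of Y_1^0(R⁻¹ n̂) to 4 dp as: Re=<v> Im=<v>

Re=-0.0106 Im=0.0000

Need the full column D^1_{m',0} for m'=−1..1 at α=2.461, β=0.3829, γ=2.6033.
cos(β/2)=0.981729, sin(β/2)=0.190283
d^1_{-1,0}: single k=1 term ⇒ +0.264184;  D = -0.205323+0.166239i
d^1_{0,0}: k∈[0..1] ⇒ +0.963793 -0.036207 = +0.927585;  D = +0.927585+0.000000i
d^1_{1,0}: single k=0 term ⇒ -0.264184;  D = +0.205323+0.166239i
Y_1^{m'}(θ=1.5575,φ=0.7989) and Σ D·Y over m':
  (-0.2053+0.1662i)·(+0.2410-0.2476i)  (+0.9276+0.0000i)·(+0.0065+0.0000i)  (+0.2053+0.1662i)·(-0.2410-0.2476i)
Y_1^0(R⁻¹ n̂) = -0.010617+0.000000i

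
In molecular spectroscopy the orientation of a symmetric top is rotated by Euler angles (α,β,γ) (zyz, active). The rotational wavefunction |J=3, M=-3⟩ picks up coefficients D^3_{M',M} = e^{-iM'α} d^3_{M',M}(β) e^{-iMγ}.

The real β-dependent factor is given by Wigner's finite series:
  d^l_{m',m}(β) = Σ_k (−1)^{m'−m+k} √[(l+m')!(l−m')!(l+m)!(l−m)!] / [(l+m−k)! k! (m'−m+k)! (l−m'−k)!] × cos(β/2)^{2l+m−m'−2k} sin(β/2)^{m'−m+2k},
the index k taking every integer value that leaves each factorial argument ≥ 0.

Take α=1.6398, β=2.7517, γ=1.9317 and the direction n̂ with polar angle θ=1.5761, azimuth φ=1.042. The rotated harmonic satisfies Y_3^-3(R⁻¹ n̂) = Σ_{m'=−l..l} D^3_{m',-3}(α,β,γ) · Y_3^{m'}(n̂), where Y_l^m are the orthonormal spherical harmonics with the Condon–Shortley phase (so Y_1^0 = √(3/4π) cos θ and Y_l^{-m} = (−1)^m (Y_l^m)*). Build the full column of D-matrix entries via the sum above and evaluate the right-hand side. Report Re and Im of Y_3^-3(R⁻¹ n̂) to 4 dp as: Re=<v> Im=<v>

Need the full column D^3_{m',-3} for m'=−3..3 at α=1.6398, β=2.7517, γ=1.9317.
cos(β/2)=0.193714, sin(β/2)=0.981058
d^3_{-3,-3}: single k=0 term ⇒ +0.000053;  D = -0.000015-0.000051i
d^3_{-2,-3}: single k=0 term ⇒ -0.000656;  D = +0.000616-0.000225i
d^3_{-1,-3}: single k=0 term ⇒ +0.005249;  D = +0.002136+0.004795i
d^3_{0,-3}: single k=0 term ⇒ -0.030696;  D = -0.027112+0.014394i
d^3_{1,-3}: single k=0 term ⇒ +0.134631;  D = -0.071182-0.114275i
d^3_{2,-3}: single k=0 term ⇒ -0.431231;  D = +0.349437-0.252694i
d^3_{3,-3}: single k=0 term ⇒ +0.891596;  D = +0.571031+0.684739i
Y_3^{m'}(θ=1.5761,φ=1.042) and Σ D·Y over m':
  (-0.0000-0.0001i)·(-0.4172-0.0065i)  (+0.0006-0.0002i)·(+0.0027+0.0047i)  (+0.0021+0.0048i)·(-0.1630+0.2790i)  (-0.0271+0.0144i)·(+0.0059+0.0000i)  (-0.0712-0.1143i)·(+0.1630+0.2790i)  (+0.3494-0.2527i)·(+0.0027-0.0047i)  (+0.5710+0.6847i)·(+0.4172-0.0065i)
Y_3^-3(R⁻¹ n̂) = +0.260840+0.241041i

Re=0.2608 Im=0.2410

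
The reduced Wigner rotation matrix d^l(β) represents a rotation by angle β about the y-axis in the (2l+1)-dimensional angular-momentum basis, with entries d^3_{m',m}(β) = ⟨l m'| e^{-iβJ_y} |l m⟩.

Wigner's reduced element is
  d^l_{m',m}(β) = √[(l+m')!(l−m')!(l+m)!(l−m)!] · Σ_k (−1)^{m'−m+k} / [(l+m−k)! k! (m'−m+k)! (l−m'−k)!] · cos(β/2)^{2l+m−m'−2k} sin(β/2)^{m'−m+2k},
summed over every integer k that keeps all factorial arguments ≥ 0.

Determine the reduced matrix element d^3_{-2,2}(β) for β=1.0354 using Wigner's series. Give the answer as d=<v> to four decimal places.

d=0.2118

d^3_{-2,2}(β=1.0354) via Wigner's sum:
With c≡cos(β/2)=0.868960 and s≡sin(β/2)=0.494883, N=[1·120·120·1]^{1/2}=120.000000
Admissible k: 4..5 (factorial args all ≥0)
  k=4: (−1)^0·120.0000/(24)·0.8690^2·0.4949^4 = +0.226453
  k=5: (−1)^1·120.0000/(120)·0.8690^0·0.4949^6 = -0.014690
d^3_{-2,2}(1.0354) = +0.226453 -0.014690 = +0.211764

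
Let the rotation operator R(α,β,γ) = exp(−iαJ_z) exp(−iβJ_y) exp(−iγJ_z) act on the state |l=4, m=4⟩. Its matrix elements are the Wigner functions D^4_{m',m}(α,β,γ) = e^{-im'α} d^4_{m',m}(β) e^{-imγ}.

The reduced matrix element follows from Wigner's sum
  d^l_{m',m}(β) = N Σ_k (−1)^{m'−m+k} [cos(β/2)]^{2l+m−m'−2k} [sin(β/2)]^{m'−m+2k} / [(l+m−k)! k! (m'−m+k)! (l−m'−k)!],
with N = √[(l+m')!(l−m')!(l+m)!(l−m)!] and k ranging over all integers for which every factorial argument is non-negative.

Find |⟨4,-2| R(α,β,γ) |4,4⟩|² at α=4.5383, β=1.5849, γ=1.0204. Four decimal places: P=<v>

P=0.1156

Split into d^4_{-2,4}(β=1.5849) × two z-phases.
c=cos(1.5849/2)=0.702103, s=sin(1.5849/2)=0.712076; N=√[2·720·40320·1]=7619.763776
k∈{6} keeps every argument non-negative
  k=6: (−1)^0·7619.7638/(1440)·0.7021^2·0.7121^6 = +0.340045
d^4_{-2,4}(1.5849) = +0.340045
|D^4_{-2,4}|² = |d^4_{-2,4}(β)|² = (+0.340045)² = 0.115631 (the z-rotation phases have unit modulus)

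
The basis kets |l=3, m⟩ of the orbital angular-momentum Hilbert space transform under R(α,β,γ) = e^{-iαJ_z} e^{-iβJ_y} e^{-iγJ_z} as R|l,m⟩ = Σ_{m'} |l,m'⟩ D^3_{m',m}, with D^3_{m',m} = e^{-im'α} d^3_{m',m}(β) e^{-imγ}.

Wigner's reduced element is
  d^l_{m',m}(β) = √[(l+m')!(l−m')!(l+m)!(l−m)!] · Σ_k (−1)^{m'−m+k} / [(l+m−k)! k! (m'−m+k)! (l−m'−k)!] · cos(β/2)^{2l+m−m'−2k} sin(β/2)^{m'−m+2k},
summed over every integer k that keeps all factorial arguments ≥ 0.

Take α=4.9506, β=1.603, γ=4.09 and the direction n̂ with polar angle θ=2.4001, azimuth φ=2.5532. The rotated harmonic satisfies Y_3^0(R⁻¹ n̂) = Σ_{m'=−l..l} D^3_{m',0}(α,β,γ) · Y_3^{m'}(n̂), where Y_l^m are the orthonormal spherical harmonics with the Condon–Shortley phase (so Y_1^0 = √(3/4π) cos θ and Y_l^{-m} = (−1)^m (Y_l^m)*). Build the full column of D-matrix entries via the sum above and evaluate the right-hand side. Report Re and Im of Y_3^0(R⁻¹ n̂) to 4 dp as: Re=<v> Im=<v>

Need the full column D^3_{m',0} for m'=−3..3 at α=4.9506, β=1.603, γ=4.09.
cos(β/2)=0.695630, sin(β/2)=0.718400
d^3_{-3,0}: single k=3 term ⇒ +0.558148;  D = -0.365777+0.421588i
d^3_{-2,0}: k∈[2..3] ⇒ +0.661922 -0.705965 = -0.044043;  D = +0.039139+0.020198i
d^3_{-1,0}: k∈[1..3] ⇒ +0.405367 -1.297019 +0.461107 = -0.430545;  D = -0.101593+0.418387i
d^3_{0,0}: k∈[0..3] ⇒ +0.113310 -1.087648 +1.160019 -0.137467 = +0.048214;  D = +0.048214+0.000000i
d^3_{1,0}: k∈[0..2] ⇒ -0.405367 +1.297019 -0.461107 = +0.430545;  D = +0.101593+0.418387i
d^3_{2,0}: k∈[0..1] ⇒ +0.661922 -0.705965 = -0.044043;  D = +0.039139-0.020198i
d^3_{3,0}: single k=0 term ⇒ -0.558148;  D = +0.365777+0.421588i
Y_3^{m'}(θ=2.4001,φ=2.5532) and Σ D·Y over m':
  (-0.3658+0.4216i)·(+0.0248-0.1261i)  (+0.0391+0.0202i)·(-0.1320-0.3174i)  (-0.1016+0.4184i)·(-0.3122-0.2083i)  (+0.0482+0.0000i)·(+0.0773+0.0000i)  (+0.1016+0.4184i)·(+0.3122-0.2083i)  (+0.0391-0.0202i)·(-0.1320+0.3174i)  (+0.3658+0.4216i)·(-0.0248-0.1261i)
Y_3^0(R⁻¹ n̂) = +0.332104+0.000000i

Re=0.3321 Im=0.0000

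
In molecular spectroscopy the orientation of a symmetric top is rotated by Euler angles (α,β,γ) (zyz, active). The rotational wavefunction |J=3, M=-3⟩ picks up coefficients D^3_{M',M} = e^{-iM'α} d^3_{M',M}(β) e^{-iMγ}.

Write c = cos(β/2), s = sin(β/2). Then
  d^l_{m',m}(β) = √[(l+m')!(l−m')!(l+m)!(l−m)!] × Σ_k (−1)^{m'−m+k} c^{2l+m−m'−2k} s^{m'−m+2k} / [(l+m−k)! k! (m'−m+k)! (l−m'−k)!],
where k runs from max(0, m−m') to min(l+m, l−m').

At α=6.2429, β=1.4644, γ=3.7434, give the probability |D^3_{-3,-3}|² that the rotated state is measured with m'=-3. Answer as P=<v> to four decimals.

P=0.0286

D^3_{-3,-3}(6.2429,1.4644,3.7434) = e^{-i·-3·6.2429}·d^3_{-3,-3}(1.4644)·e^{-i·-3·3.7434}. Compute d first:
Half-angle: c=0.743705, s=0.668507. N=√(1·720·1·720)=720.000000
Admissible k: 0..0 (factorial args all ≥0)
  k=0: (−1)^0·720.0000/(720)·0.7437^6·0.6685^0 = +0.169202
d^3_{-3,-3}(1.4644) = +0.169202
|D^3_{-3,-3}|² = |d^3_{-3,-3}(β)|² = (+0.169202)² = 0.028629 (the z-rotation phases have unit modulus)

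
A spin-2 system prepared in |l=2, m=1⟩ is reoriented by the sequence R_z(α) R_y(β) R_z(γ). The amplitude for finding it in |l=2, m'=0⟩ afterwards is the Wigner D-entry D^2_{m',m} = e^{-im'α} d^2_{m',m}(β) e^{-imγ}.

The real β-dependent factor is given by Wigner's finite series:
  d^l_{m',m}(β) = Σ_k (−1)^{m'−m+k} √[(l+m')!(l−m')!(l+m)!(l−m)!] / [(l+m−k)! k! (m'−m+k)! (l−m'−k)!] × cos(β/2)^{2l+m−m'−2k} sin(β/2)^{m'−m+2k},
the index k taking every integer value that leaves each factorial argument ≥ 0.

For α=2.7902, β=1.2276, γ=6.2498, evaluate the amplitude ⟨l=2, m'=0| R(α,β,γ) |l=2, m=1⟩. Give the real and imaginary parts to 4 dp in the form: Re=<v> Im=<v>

Re=0.3879 Im=0.0130

D^2_{0,1}(2.7902,1.2276,6.2498) = e^{-i·0·2.7902}·d^2_{0,1}(1.2276)·e^{-i·1·6.2498}. Compute d first:
c=cos(1.2276/2)=0.817465, s=sin(1.2276/2)=0.575978; N=√[2·2·6·1]=4.898979
The bounds max(0,m−m')=1 and min(l+m,l−m')=2 give 2 terms
  k=1: (−1)^0·4.8990/(2)·0.8175^3·0.5760^1 = +0.770707
  k=2: (−1)^1·4.8990/(2)·0.8175^1·0.5760^3 = -0.382615
d^2_{0,1}(1.2276) = +0.770707 -0.382615 = +0.388092
Phases: e^{-i·(0)·2.7902}=+1.000000+0.000000i, e^{-i·(1)·6.2498}=+0.999443+0.033379i ⇒ D=+0.387875+0.012954i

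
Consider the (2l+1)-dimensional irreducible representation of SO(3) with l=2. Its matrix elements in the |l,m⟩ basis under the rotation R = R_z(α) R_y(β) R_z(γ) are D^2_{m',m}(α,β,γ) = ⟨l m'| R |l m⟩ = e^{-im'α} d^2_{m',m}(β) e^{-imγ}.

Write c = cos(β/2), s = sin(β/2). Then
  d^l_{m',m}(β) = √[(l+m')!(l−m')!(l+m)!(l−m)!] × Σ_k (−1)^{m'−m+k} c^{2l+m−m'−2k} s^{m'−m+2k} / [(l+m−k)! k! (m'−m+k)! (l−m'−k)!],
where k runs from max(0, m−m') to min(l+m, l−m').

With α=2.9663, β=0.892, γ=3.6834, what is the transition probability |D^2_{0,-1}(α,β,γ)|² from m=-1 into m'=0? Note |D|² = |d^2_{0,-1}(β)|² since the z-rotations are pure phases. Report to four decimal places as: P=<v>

P=0.3582

First d^2_{0,-1}(β=0.892), then the phase factors e^{-i(0)α} and e^{-i(-1)γ}:
c=cos(0.892/2)=0.902180, s=sin(0.892/2)=0.431360; N=√[2·2·1·6]=4.898979
k: max(0,(-1)−(0))=0 … min(2+(-1),2−(0))=1
  k=0: (−1)^1·4.8990/(2)·0.9022^3·0.4314^1 = -0.775881
  k=1: (−1)^2·4.8990/(2)·0.9022^1·0.4314^3 = +0.177374
d^2_{0,-1}(0.892) = -0.775881 +0.177374 = -0.598507
|D^2_{0,-1}|² = |d^2_{0,-1}(β)|² = (-0.598507)² = 0.358211 (the z-rotation phases have unit modulus)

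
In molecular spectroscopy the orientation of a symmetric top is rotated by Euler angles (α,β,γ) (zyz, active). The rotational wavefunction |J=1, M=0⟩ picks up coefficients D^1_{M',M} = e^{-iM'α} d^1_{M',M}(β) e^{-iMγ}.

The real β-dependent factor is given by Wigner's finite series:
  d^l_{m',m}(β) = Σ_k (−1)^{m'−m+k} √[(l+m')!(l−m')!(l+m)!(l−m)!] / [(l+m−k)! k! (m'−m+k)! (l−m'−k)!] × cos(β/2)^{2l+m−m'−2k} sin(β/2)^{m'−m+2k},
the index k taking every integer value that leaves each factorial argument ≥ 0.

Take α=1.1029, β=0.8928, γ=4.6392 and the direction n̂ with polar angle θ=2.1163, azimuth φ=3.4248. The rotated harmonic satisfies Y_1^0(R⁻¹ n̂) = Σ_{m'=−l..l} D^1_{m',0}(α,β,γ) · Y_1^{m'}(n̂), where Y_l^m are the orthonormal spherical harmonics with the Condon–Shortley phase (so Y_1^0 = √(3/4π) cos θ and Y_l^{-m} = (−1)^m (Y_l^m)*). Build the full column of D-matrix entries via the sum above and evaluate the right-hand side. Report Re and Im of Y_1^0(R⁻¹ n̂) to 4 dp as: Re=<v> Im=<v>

Re=-0.3810 Im=0.0000

Need the full column D^1_{m',0} for m'=−1..1 at α=1.1029, β=0.8928, γ=4.6392.
cos(β/2)=0.902007, sin(β/2)=0.431721
d^1_{-1,0}: single k=1 term ⇒ +0.550717;  D = +0.248379+0.491525i
d^1_{0,0}: k∈[0..1] ⇒ +0.813617 -0.186383 = +0.627234;  D = +0.627234+0.000000i
d^1_{1,0}: single k=0 term ⇒ -0.550717;  D = -0.248379+0.491525i
Y_1^{m'}(θ=2.1163,φ=3.4248) and Σ D·Y over m':
  (+0.2484+0.4915i)·(-0.2836+0.0825i)  (+0.6272+0.0000i)·(-0.2535+0.0000i)  (-0.2484+0.4915i)·(+0.2836+0.0825i)
Y_1^0(R⁻¹ n̂) = -0.381017+0.000000i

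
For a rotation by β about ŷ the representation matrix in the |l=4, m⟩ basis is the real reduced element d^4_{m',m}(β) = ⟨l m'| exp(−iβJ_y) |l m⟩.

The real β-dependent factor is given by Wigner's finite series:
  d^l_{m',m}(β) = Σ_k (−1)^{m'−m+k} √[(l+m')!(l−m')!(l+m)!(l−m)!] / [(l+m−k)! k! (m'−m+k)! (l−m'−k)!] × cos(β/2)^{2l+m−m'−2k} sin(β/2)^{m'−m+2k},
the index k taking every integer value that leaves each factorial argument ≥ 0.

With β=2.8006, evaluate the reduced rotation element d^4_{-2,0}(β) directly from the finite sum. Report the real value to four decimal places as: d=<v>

d=0.2306

d^4_{-2,0}(β=2.8006) via Wigner's sum:
Half-angle: c=0.169672, s=0.985501. N=√(2·720·24·24)=910.735966
The bounds max(0,m−m')=2 and min(l+m,l−m')=4 give 3 terms
  k=2: (−1)^0·910.7360/(96)·0.1697^6·0.9855^2 = +0.000220
  k=3: (−1)^1·910.7360/(36)·0.1697^4·0.9855^4 = -0.019777
  k=4: (−1)^2·910.7360/(96)·0.1697^2·0.9855^6 = +0.250196
d^4_{-2,0}(2.8006) = +0.000220 -0.019777 +0.250196 = +0.230639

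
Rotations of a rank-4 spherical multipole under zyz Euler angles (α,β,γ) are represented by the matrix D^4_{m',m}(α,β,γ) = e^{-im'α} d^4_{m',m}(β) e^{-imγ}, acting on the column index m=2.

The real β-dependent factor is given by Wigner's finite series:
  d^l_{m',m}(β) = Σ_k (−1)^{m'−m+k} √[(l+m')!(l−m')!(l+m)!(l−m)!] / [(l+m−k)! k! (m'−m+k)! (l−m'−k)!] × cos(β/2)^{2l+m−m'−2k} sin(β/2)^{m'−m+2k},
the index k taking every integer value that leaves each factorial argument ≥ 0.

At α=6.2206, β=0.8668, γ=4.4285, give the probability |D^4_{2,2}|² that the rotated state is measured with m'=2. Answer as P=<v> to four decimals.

D^4_{2,2}(6.2206,0.8668,4.4285) = e^{-i·2·6.2206}·d^4_{2,2}(0.8668)·e^{-i·2·4.4285}. Compute d first:
With c≡cos(β/2)=0.907543 and s≡sin(β/2)=0.419959, N=[720·2·720·2]^{1/2}=1440.000000
k∈{0,1,2} keeps every argument non-negative
  k=0: (−1)^0·1440.0000/(1440)·0.9075^8·0.4200^0 = +0.460191
  k=1: (−1)^1·1440.0000/(120)·0.9075^6·0.4200^2 = -1.182493
  k=2: (−1)^2·1440.0000/(96)·0.9075^4·0.4200^4 = +0.316510
d^4_{2,2}(0.8668) = +0.460191 -1.182493 +0.316510 = -0.405792
|D^4_{2,2}|² = |d^4_{2,2}(β)|² = (-0.405792)² = 0.164667 (the z-rotation phases have unit modulus)

P=0.1647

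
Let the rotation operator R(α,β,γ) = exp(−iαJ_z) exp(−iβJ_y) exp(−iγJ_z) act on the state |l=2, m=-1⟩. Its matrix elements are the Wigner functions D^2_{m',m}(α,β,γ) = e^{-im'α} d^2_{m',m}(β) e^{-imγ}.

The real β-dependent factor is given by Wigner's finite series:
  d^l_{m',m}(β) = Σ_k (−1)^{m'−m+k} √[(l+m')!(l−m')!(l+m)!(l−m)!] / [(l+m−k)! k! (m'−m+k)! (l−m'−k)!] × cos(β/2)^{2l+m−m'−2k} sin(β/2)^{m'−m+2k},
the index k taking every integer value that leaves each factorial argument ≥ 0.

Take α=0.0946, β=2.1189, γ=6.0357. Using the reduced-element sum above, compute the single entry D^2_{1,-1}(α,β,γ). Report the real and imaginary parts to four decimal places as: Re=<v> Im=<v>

Re=-0.0302 Im=0.0108

D^2_{1,-1}(0.0946,2.1189,6.0357) = e^{-i·1·0.0946}·d^2_{1,-1}(2.1189)·e^{-i·-1·6.0357}. Compute d first:
With c≡cos(β/2)=0.489352 and s≡sin(β/2)=0.872086, N=[6·1·1·6]^{1/2}=6.000000
k∈{0,1} keeps every argument non-negative
  k=0: (−1)^2·6.0000/(2)·0.4894^2·0.8721^2 = +0.546365
  k=1: (−1)^3·6.0000/(6)·0.4894^0·0.8721^4 = -0.578413
d^2_{1,-1}(2.1189) = +0.546365 -0.578413 = -0.032048
Phases: e^{-i·(1)·0.0946}=+0.995529-0.094459i, e^{-i·(-1)·6.0357}=+0.969532-0.244967i ⇒ D=-0.030191+0.010751i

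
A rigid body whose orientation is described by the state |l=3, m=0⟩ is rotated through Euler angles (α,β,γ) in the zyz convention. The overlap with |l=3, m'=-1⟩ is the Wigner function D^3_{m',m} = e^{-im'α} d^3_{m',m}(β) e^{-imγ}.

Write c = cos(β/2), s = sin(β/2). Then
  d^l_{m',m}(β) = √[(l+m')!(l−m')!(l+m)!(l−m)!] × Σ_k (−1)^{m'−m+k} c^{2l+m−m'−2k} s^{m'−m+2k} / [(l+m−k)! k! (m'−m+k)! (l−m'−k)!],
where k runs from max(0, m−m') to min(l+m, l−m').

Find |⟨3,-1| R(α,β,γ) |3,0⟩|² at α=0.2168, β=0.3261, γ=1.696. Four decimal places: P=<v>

P=0.2340

D^3_{-1,0}(0.2168,0.3261,1.696) = e^{-i·-1·0.2168}·d^3_{-1,0}(0.3261)·e^{-i·0·1.696}. Compute d first:
Half-angle: c=0.986737, s=0.162329. N=√(2·24·6·6)=41.569219
Admissible k: 1..3 (factorial args all ≥0)
  k=1: (−1)^0·41.5692/(12)·0.9867^5·0.1623^1 = +0.526008
  k=2: (−1)^1·41.5692/(4)·0.9867^3·0.1623^3 = -0.042707
  k=3: (−1)^2·41.5692/(12)·0.9867^1·0.1623^5 = +0.000385
d^3_{-1,0}(0.3261) = +0.526008 -0.042707 +0.000385 = +0.483686
|D^3_{-1,0}|² = |d^3_{-1,0}(β)|² = (+0.483686)² = 0.233952 (the z-rotation phases have unit modulus)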